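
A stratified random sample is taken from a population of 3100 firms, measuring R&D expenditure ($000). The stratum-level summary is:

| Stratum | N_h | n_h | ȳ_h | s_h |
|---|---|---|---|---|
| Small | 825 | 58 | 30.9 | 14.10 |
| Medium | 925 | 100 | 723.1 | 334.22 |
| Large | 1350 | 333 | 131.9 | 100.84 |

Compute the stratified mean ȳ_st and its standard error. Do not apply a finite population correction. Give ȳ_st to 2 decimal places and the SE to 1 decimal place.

ȳ_st ≈ 281.43, SE ≈ 10.3

ȳ_st = Σ W_h ȳ_h = (825·30.9 + 925·723.1 + 1350·131.9)/3100 = 281.42742
V̂(ȳ_st) = Σ W_h² s_h²/n_h, with W_h = N_h/N and N = 3100:
  stratum Small: (825/3100)²·14.10²/58 = 0.24277
  stratum Medium: (925/3100)²·334.22²/100 = 99.4546
  stratum Large: (1350/3100)²·100.84²/333 = 5.79116
V̂(ȳ_st) = 105.489
SE(ȳ_st) = √105.489 = 10.2708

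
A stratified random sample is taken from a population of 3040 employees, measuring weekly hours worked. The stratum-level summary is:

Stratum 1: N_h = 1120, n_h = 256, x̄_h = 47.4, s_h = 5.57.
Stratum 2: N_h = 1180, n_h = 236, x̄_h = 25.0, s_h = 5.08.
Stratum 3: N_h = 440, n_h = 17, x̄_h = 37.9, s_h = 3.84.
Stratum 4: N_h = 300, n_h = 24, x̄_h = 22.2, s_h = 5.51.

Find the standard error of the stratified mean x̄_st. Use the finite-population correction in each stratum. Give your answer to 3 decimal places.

V̂(x̄_st) = Σ W_h² (1 − n_h/N_h) s_h²/n_h, with W_h = N_h/N and N = 3040:
  stratum 1: (1120/3040)²·(1 − 256/1120)·5.57²/256 = 0.0126898
  stratum 2: (1180/3040)²·(1 − 236/1180)·5.08²/236 = 0.0131802
  stratum 3: (440/3040)²·(1 − 17/440)·3.84²/17 = 0.0174687
  stratum 4: (300/3040)²·(1 − 24/300)·5.51²/24 = 0.0113338
V̂(x̄_st) = 0.0546725
SE(x̄_st) = √0.0546725 = 0.233821

SE(x̄_st) ≈ 0.234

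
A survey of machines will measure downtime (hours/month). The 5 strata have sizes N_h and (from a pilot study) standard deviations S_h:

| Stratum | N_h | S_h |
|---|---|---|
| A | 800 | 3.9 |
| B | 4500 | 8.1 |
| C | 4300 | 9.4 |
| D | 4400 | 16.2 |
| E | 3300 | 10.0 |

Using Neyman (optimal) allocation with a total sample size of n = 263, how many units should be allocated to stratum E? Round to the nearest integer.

Neyman allocation: n_h = n · N_h S_h / Σ N_i S_i, with n = 263.
  stratum A: N_h·S_h = 800·3.9 = 3120.00
  stratum B: N_h·S_h = 4500·8.1 = 36450.00
  stratum C: N_h·S_h = 4300·9.4 = 40420.00
  stratum D: N_h·S_h = 4400·16.2 = 71280.00
  stratum E: N_h·S_h = 3300·10.0 = 33000.00
Σ N_h S_h = 184270.00
n for stratum E = 263·33000.00/184270.00 = 47.099 → 47

47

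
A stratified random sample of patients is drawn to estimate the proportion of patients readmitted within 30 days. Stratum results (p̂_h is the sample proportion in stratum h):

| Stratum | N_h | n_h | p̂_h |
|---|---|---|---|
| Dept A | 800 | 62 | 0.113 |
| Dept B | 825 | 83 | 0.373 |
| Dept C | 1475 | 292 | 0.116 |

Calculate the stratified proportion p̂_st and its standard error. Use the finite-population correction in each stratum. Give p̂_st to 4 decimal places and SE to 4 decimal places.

N = 3100; stratum weights W_h = N_h/N.
p̂_st = Σ W_h p̂_h = (800·0.113 + 825·0.373 + 1475·0.116)/3100 = 0.18362
V̂(p̂_st) = Σ W_h² (1 − n_h/N_h) p̂_h(1−p̂_h)/(n_h−1):
  stratum Dept A: (800/3100)²·(1 − 62/800)·0.113·0.887/61 = 0.000100947
  stratum Dept B: (825/3100)²·(1 − 83/825)·0.373·0.627/82 = 0.000181676
  stratum Dept C: (1475/3100)²·(1 − 292/1475)·0.116·0.884/291 = 6.39839e-05
V̂(p̂_st) = 0.000346607; SE = √V̂ = 0.0186174

p̂_st ≈ 0.1836, SE ≈ 0.0186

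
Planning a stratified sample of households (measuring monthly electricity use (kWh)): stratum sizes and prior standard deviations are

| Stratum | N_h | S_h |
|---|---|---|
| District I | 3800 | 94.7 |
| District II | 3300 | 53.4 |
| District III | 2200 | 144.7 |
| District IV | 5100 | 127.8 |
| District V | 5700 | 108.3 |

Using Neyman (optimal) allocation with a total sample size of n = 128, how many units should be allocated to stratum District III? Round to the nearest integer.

Neyman allocation: n_h = n · N_h S_h / Σ N_i S_i, with n = 128.
  stratum District I: N_h·S_h = 3800·94.7 = 359860.00
  stratum District II: N_h·S_h = 3300·53.4 = 176220.00
  stratum District III: N_h·S_h = 2200·144.7 = 318340.00
  stratum District IV: N_h·S_h = 5100·127.8 = 651780.00
  stratum District V: N_h·S_h = 5700·108.3 = 617310.00
Σ N_h S_h = 2123510.00
n for stratum District III = 128·318340.00/2123510.00 = 19.189 → 19

19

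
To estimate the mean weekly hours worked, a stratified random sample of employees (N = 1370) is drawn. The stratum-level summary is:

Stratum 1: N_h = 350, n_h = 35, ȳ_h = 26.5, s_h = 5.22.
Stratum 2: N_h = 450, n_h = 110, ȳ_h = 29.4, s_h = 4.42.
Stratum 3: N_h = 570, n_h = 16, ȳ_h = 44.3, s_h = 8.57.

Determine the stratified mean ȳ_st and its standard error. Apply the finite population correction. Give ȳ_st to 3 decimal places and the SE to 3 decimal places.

ȳ_st ≈ 34.858, SE ≈ 0.912

ȳ_st = Σ W_h ȳ_h = (350·26.5 + 450·29.4 + 570·44.3)/1370 = 34.85839
V̂(ȳ_st) = Σ W_h² (1 − n_h/N_h) s_h²/n_h, with W_h = N_h/N and N = 1370:
  stratum 1: (350/1370)²·(1 − 35/350)·5.22²/35 = 0.045731
  stratum 2: (450/1370)²·(1 − 110/450)·4.42²/110 = 0.0144778
  stratum 3: (570/1370)²·(1 − 16/570)·8.57²/16 = 0.772298
V̂(ȳ_st) = 0.832507
SE(ȳ_st) = √0.832507 = 0.912418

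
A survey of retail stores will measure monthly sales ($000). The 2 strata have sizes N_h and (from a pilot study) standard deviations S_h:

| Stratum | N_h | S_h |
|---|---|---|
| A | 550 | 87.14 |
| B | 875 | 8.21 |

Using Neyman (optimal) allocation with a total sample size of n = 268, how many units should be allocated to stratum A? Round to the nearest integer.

233

Neyman allocation: n_h = n · N_h S_h / Σ N_i S_i, with n = 268.
  stratum A: N_h·S_h = 550·87.14 = 47927.00
  stratum B: N_h·S_h = 875·8.21 = 7183.75
Σ N_h S_h = 55110.75
n for stratum A = 268·47927.00/55110.75 = 233.066 → 233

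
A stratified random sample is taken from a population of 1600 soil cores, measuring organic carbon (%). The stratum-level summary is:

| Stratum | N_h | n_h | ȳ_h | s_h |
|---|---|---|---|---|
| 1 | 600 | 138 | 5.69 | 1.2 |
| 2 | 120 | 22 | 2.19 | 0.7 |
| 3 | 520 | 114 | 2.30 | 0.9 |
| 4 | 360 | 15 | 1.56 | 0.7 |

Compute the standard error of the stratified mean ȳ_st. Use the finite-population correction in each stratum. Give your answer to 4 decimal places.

SE(ȳ_st) ≈ 0.0583

V̂(ȳ_st) = Σ W_h² (1 − n_h/N_h) s_h²/n_h, with W_h = N_h/N and N = 1600:
  stratum 1: (600/1600)²·(1 − 138/600)·1.2²/138 = 0.00112989
  stratum 2: (120/1600)²·(1 − 22/120)·0.7²/22 = 0.000102315
  stratum 3: (520/1600)²·(1 − 114/520)·0.9²/114 = 0.000585962
  stratum 4: (360/1600)²·(1 − 15/360)·0.7²/15 = 0.00158484
V̂(ȳ_st) = 0.00340301
SE(ȳ_st) = √0.00340301 = 0.0583353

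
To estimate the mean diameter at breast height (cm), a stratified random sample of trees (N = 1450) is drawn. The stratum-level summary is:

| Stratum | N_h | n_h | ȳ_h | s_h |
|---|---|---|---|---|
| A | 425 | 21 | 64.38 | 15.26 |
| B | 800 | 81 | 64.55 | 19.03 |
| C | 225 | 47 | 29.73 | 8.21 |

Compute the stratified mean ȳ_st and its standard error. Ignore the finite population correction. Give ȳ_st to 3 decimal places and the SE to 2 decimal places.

ȳ_st ≈ 59.097, SE ≈ 1.53

ȳ_st = Σ W_h ȳ_h = (425·64.38 + 800·64.55 + 225·29.73)/1450 = 59.09707
V̂(ȳ_st) = Σ W_h² s_h²/n_h, with W_h = N_h/N and N = 1450:
  stratum A: (425/1450)²·15.26²/21 = 0.952646
  stratum B: (800/1450)²·19.03²/81 = 1.36093
  stratum C: (225/1450)²·8.21²/47 = 0.0345317
V̂(ȳ_st) = 2.34811
SE(ȳ_st) = √2.34811 = 1.53235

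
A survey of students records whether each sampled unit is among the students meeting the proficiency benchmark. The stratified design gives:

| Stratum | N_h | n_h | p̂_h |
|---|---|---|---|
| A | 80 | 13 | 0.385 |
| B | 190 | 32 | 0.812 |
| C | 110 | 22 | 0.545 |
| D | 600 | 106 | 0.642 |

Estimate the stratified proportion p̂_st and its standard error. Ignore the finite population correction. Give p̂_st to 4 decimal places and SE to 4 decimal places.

p̂_st ≈ 0.6431, SE ≈ 0.0359

N = 980; stratum weights W_h = N_h/N.
p̂_st = Σ W_h p̂_h = (80·0.385 + 190·0.812 + 110·0.545 + 600·0.642)/980 = 0.64309
V̂(p̂_st) = Σ W_h² p̂_h(1−p̂_h)/(n_h−1):
  stratum A: (80/980)²·0.385·0.615/12 = 0.000131487
  stratum B: (190/980)²·0.812·0.188/31 = 0.0001851
  stratum C: (110/980)²·0.545·0.455/21 = 0.000148772
  stratum D: (600/980)²·0.642·0.358/105 = 0.000820501
V̂(p̂_st) = 0.00128586; SE = √V̂ = 0.0358589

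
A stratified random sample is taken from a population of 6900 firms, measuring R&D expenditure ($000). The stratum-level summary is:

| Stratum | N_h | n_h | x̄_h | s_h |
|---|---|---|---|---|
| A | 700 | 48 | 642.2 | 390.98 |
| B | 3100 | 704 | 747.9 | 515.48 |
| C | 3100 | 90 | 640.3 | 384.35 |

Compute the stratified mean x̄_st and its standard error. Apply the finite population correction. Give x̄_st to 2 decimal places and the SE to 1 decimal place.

x̄_st ≈ 688.83, SE ≈ 20.3

x̄_st = Σ W_h x̄_h = (700·642.2 + 3100·747.9 + 3100·640.3)/6900 = 688.83478
V̂(x̄_st) = Σ W_h² (1 − n_h/N_h) s_h²/n_h, with W_h = N_h/N and N = 6900:
  stratum A: (700/6900)²·(1 − 48/700)·390.98²/48 = 30.5292
  stratum B: (3100/6900)²·(1 − 704/3100)·515.48²/704 = 58.8845
  stratum C: (3100/6900)²·(1 − 90/3100)·384.35²/90 = 321.693
V̂(x̄_st) = 411.106
SE(x̄_st) = √411.106 = 20.2758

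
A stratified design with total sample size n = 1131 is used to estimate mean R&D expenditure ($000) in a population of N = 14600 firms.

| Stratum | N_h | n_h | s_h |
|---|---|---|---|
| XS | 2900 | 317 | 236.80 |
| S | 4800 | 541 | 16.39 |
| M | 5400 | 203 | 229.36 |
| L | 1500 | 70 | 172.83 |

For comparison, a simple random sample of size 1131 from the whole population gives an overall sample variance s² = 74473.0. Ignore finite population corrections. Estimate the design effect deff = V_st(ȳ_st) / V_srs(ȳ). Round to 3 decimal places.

deff ≈ 0.714

V̂(ȳ_st) = Σ W_h² s_h²/n_h, with W_h = N_h/N and N = 14600:
  stratum XS: (2900/14600)²·236.80²/317 = 6.97902
  stratum S: (4800/14600)²·16.39²/541 = 0.0536707
  stratum M: (5400/14600)²·229.36²/203 = 35.4504
  stratum L: (1500/14600)²·172.83²/70 = 4.50419
V_st = 46.9873
V_srs = s²/n = 74473.0/1131 = 65.847
deff = V_st / V_srs = 46.9873/65.847 = 0.7136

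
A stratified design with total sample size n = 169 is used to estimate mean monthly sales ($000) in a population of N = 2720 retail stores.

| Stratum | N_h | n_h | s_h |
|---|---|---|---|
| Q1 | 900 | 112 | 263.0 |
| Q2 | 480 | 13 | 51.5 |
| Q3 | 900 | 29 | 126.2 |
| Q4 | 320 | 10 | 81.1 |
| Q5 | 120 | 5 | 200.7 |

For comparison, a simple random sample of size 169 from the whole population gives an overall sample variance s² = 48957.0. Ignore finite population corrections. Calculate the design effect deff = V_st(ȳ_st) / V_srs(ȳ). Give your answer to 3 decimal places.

deff ≈ 0.548

V̂(ȳ_st) = Σ W_h² s_h²/n_h, with W_h = N_h/N and N = 2720:
  stratum Q1: (900/2720)²·263.0²/112 = 67.6146
  stratum Q2: (480/2720)²·51.5²/13 = 6.35354
  stratum Q3: (900/2720)²·126.2²/29 = 60.1268
  stratum Q4: (320/2720)²·81.1²/10 = 9.1034
  stratum Q5: (120/2720)²·200.7²/5 = 15.6801
V_st = 158.878
V_srs = s²/n = 48957.0/169 = 289.686
deff = V_st / V_srs = 158.878/289.686 = 0.5484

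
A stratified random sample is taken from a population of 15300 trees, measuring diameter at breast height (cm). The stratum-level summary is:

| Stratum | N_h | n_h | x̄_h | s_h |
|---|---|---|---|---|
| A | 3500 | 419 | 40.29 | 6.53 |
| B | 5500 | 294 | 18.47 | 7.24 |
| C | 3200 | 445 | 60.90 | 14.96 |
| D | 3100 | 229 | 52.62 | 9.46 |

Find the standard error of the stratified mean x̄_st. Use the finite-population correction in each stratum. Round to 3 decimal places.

SE(x̄_st) ≈ 0.246

V̂(x̄_st) = Σ W_h² (1 − n_h/N_h) s_h²/n_h, with W_h = N_h/N and N = 15300:
  stratum A: (3500/15300)²·(1 − 419/3500)·6.53²/419 = 0.00468802
  stratum B: (5500/15300)²·(1 − 294/5500)·7.24²/294 = 0.0218079
  stratum C: (3200/15300)²·(1 − 445/3200)·14.96²/445 = 0.0189405
  stratum D: (3100/15300)²·(1 − 229/3100)·9.46²/229 = 0.0148579
V̂(x̄_st) = 0.0602944
SE(x̄_st) = √0.0602944 = 0.245549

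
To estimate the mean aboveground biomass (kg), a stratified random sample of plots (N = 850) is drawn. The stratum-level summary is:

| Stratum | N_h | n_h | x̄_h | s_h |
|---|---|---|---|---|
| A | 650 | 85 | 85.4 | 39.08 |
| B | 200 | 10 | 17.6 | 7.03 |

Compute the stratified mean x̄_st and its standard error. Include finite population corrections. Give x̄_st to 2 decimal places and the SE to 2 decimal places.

x̄_st ≈ 69.45, SE ≈ 3.06

x̄_st = Σ W_h x̄_h = (650·85.4 + 200·17.6)/850 = 69.44706
V̂(x̄_st) = Σ W_h² (1 − n_h/N_h) s_h²/n_h, with W_h = N_h/N and N = 850:
  stratum A: (650/850)²·(1 − 85/650)·39.08²/85 = 9.13301
  stratum B: (200/850)²·(1 − 10/200)·7.03²/10 = 0.25993
V̂(x̄_st) = 9.39294
SE(x̄_st) = √9.39294 = 3.06479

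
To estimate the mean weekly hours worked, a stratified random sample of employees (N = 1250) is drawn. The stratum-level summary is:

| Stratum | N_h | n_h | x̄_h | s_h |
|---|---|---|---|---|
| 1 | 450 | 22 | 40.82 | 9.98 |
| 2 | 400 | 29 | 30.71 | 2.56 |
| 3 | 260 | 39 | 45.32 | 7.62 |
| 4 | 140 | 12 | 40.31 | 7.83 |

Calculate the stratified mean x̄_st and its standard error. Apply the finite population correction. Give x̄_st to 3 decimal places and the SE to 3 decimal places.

x̄_st ≈ 38.464, SE ≈ 0.832

x̄_st = Σ W_h x̄_h = (450·40.82 + 400·30.71 + 260·45.32 + 140·40.31)/1250 = 38.46368
V̂(x̄_st) = Σ W_h² (1 − n_h/N_h) s_h²/n_h, with W_h = N_h/N and N = 1250:
  stratum 1: (450/1250)²·(1 − 22/450)·9.98²/22 = 0.558052
  stratum 2: (400/1250)²·(1 − 29/400)·2.56²/29 = 0.0214633
  stratum 3: (260/1250)²·(1 − 39/260)·7.62²/39 = 0.0547509
  stratum 4: (140/1250)²·(1 − 12/140)·7.83²/12 = 0.058595
V̂(x̄_st) = 0.692861
SE(x̄_st) = √0.692861 = 0.832383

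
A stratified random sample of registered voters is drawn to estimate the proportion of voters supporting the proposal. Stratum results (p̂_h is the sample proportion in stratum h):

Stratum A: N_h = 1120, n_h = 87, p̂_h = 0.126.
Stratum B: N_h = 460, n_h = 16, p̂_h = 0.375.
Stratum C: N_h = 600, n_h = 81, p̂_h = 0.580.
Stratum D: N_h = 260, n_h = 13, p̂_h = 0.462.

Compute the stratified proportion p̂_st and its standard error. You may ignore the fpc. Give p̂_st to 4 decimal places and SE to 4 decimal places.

N = 2440; stratum weights W_h = N_h/N.
p̂_st = Σ W_h p̂_h = (1120·0.126 + 460·0.375 + 600·0.580 + 260·0.462)/2440 = 0.32039
V̂(p̂_st) = Σ W_h² p̂_h(1−p̂_h)/(n_h−1):
  stratum A: (1120/2440)²·0.126·0.874/86 = 0.000269799
  stratum B: (460/2440)²·0.375·0.625/15 = 0.000555336
  stratum C: (600/2440)²·0.580·0.420/80 = 0.000184124
  stratum D: (260/2440)²·0.462·0.538/12 = 0.000235185
V̂(p̂_st) = 0.00124444; SE = √V̂ = 0.0352767

p̂_st ≈ 0.3204, SE ≈ 0.0353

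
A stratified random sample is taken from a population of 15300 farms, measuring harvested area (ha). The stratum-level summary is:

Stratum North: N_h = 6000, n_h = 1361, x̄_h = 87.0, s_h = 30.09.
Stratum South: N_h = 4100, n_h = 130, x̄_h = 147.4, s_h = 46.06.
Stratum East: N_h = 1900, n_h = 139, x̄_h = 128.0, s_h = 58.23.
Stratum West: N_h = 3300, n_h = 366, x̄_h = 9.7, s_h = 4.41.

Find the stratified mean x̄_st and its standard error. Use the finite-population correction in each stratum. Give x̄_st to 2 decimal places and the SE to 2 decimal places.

x̄_st = Σ W_h x̄_h = (6000·87.0 + 4100·147.4 + 1900·128.0 + 3300·9.7)/15300 = 91.60458
V̂(x̄_st) = Σ W_h² (1 − n_h/N_h) s_h²/n_h, with W_h = N_h/N and N = 15300:
  stratum North: (6000/15300)²·(1 − 1361/6000)·30.09²/1361 = 0.0791005
  stratum South: (4100/15300)²·(1 − 130/4100)·46.06²/130 = 1.13474
  stratum East: (1900/15300)²·(1 − 139/1900)·58.23²/139 = 0.348665
  stratum West: (3300/15300)²·(1 − 366/3300)·4.41²/366 = 0.0021978
V̂(x̄_st) = 1.5647
SE(x̄_st) = √1.5647 = 1.25088

x̄_st ≈ 91.60, SE ≈ 1.25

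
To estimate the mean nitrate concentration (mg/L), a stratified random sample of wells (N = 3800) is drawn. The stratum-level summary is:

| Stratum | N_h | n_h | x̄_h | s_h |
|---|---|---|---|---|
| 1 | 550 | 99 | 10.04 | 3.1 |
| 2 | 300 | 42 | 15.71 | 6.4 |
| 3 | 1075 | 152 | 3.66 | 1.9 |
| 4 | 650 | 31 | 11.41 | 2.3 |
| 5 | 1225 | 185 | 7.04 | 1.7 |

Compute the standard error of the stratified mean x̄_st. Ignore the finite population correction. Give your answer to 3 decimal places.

V̂(x̄_st) = Σ W_h² s_h²/n_h, with W_h = N_h/N and N = 3800:
  stratum 1: (550/3800)²·3.1²/99 = 0.00203351
  stratum 2: (300/3800)²·6.4²/42 = 0.00607835
  stratum 3: (1075/3800)²·1.9²/152 = 0.0019007
  stratum 4: (650/3800)²·2.3²/31 = 0.00499291
  stratum 5: (1225/3800)²·1.7²/185 = 0.00162342
V̂(x̄_st) = 0.0166289
SE(x̄_st) = √0.0166289 = 0.128953

SE(x̄_st) ≈ 0.129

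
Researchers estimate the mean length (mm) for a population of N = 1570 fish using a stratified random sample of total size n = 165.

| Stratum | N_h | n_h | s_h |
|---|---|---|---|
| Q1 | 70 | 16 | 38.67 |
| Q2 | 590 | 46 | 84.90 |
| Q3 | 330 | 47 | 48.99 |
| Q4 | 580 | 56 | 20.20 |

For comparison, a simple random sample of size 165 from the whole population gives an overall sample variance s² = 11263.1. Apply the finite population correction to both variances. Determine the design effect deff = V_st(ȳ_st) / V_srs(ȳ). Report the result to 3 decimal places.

deff ≈ 0.383

V̂(ȳ_st) = Σ W_h² (1 − n_h/N_h) s_h²/n_h, with W_h = N_h/N and N = 1570:
  stratum Q1: (70/1570)²·(1 − 16/70)·38.67²/16 = 0.143325
  stratum Q2: (590/1570)²·(1 − 46/590)·84.90²/46 = 20.4037
  stratum Q3: (330/1570)²·(1 − 47/330)·48.99²/47 = 1.93472
  stratum Q4: (580/1570)²·(1 − 56/580)·20.20²/56 = 0.89841
V_st = 23.3802
V_srs = (1 − 165/1570)·11263.1/165 = 61.0873
deff = V_st / V_srs = 23.3802/61.0873 = 0.3827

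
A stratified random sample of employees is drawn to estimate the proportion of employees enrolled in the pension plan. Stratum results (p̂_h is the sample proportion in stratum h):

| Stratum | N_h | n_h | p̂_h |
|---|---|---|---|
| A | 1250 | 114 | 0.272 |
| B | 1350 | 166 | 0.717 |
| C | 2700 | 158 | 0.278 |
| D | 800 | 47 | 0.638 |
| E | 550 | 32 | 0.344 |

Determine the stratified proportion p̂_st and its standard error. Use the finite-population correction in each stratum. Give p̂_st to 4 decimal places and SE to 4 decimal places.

p̂_st ≈ 0.4148, SE ≈ 0.0204

N = 6650; stratum weights W_h = N_h/N.
p̂_st = Σ W_h p̂_h = (1250·0.272 + 1350·0.717 + 2700·0.278 + 800·0.638 + 550·0.344)/6650 = 0.41476
V̂(p̂_st) = Σ W_h² (1 − n_h/N_h) p̂_h(1−p̂_h)/(n_h−1):
  stratum A: (1250/6650)²·(1 − 114/1250)·0.272·0.728/113 = 5.62687e-05
  stratum B: (1350/6650)²·(1 − 166/1350)·0.717·0.283/165 = 4.44492e-05
  stratum C: (2700/6650)²·(1 − 158/2700)·0.278·0.722/157 = 0.000198417
  stratum D: (800/6650)²·(1 − 47/800)·0.638·0.362/46 = 6.83932e-05
  stratum E: (550/6650)²·(1 − 32/550)·0.344·0.656/31 = 4.68975e-05
V̂(p̂_st) = 0.000414425; SE = √V̂ = 0.0203574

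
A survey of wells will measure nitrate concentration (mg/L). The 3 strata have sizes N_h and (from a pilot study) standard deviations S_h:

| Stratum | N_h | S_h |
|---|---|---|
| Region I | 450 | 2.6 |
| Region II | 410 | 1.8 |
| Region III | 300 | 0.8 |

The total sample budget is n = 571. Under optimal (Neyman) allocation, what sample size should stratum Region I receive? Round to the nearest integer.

311

Neyman allocation: n_h = n · N_h S_h / Σ N_i S_i, with n = 571.
  stratum Region I: N_h·S_h = 450·2.6 = 1170.00
  stratum Region II: N_h·S_h = 410·1.8 = 738.00
  stratum Region III: N_h·S_h = 300·0.8 = 240.00
Σ N_h S_h = 2148.00
n for stratum Region I = 571·1170.00/2148.00 = 311.020 → 311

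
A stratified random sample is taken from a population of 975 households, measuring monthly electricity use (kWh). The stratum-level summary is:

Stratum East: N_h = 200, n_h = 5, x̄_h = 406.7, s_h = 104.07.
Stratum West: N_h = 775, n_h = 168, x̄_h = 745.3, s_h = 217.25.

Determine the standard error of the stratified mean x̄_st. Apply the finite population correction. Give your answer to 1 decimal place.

SE(x̄_st) ≈ 15.1

V̂(x̄_st) = Σ W_h² (1 − n_h/N_h) s_h²/n_h, with W_h = N_h/N and N = 975:
  stratum East: (200/975)²·(1 − 5/200)·104.07²/5 = 88.8662
  stratum West: (775/975)²·(1 − 168/775)·217.25²/168 = 139.025
V̂(x̄_st) = 227.891
SE(x̄_st) = √227.891 = 15.096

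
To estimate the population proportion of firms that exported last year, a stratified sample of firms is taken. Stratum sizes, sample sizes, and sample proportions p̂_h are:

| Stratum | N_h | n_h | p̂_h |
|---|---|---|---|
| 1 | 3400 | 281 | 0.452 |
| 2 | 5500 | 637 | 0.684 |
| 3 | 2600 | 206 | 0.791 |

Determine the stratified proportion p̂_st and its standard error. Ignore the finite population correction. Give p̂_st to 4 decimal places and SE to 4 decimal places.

p̂_st ≈ 0.6396, SE ≈ 0.0140

N = 11500; stratum weights W_h = N_h/N.
p̂_st = Σ W_h p̂_h = (3400·0.452 + 5500·0.684 + 2600·0.791)/11500 = 0.63960
V̂(p̂_st) = Σ W_h² p̂_h(1−p̂_h)/(n_h−1):
  stratum 1: (3400/11500)²·0.452·0.548/280 = 7.73256e-05
  stratum 2: (5500/11500)²·0.684·0.316/636 = 7.77349e-05
  stratum 3: (2600/11500)²·0.791·0.209/205 = 4.12211e-05
V̂(p̂_st) = 0.000196282; SE = √V̂ = 0.0140101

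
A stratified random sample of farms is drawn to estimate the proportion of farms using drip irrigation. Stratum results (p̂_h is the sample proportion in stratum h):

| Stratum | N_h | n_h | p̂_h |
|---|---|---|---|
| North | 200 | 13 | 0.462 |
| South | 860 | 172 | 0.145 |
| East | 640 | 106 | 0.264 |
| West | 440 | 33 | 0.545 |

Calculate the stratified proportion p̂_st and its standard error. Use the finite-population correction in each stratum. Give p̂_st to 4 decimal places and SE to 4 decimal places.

N = 2140; stratum weights W_h = N_h/N.
p̂_st = Σ W_h p̂_h = (200·0.462 + 860·0.145 + 640·0.264 + 440·0.545)/2140 = 0.29246
V̂(p̂_st) = Σ W_h² (1 − n_h/N_h) p̂_h(1−p̂_h)/(n_h−1):
  stratum North: (200/2140)²·(1 − 13/200)·0.462·0.538/12 = 0.000169156
  stratum South: (860/2140)²·(1 − 172/860)·0.145·0.855/171 = 9.36693e-05
  stratum East: (640/2140)²·(1 − 106/640)·0.264·0.736/105 = 0.000138098
  stratum West: (440/2140)²·(1 − 33/440)·0.545·0.455/32 = 0.000303024
V̂(p̂_st) = 0.000703947; SE = √V̂ = 0.026532

p̂_st ≈ 0.2925, SE ≈ 0.0265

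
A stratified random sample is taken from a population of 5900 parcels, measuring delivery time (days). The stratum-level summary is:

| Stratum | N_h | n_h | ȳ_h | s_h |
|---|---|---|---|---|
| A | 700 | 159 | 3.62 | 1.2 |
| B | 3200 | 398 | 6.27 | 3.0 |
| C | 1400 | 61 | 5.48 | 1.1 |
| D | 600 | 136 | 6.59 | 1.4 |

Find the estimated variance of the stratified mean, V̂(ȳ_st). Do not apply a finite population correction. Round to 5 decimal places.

V̂(ȳ_st) ≈ 0.00805

V̂(ȳ_st) = Σ W_h² s_h²/n_h, with W_h = N_h/N and N = 5900:
  stratum A: (700/5900)²·1.2²/159 = 0.000127485
  stratum B: (3200/5900)²·3.0²/398 = 0.00665205
  stratum C: (1400/5900)²·1.1²/61 = 0.00111688
  stratum D: (600/5900)²·1.4²/136 = 0.000149044
V̂(ȳ_st) = 0.00804546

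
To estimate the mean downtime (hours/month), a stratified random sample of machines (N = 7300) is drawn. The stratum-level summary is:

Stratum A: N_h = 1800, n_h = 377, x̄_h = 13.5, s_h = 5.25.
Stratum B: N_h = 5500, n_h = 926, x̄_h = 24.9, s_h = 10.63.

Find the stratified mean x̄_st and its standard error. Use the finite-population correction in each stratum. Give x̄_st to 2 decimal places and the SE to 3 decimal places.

x̄_st = Σ W_h x̄_h = (1800·13.5 + 5500·24.9)/7300 = 22.08904
V̂(x̄_st) = Σ W_h² (1 − n_h/N_h) s_h²/n_h, with W_h = N_h/N and N = 7300:
  stratum A: (1800/7300)²·(1 − 377/1800)·5.25²/377 = 0.00351406
  stratum B: (5500/7300)²·(1 − 926/5500)·10.63²/926 = 0.0576061
V̂(x̄_st) = 0.0611202
SE(x̄_st) = √0.0611202 = 0.247225

x̄_st ≈ 22.09, SE ≈ 0.247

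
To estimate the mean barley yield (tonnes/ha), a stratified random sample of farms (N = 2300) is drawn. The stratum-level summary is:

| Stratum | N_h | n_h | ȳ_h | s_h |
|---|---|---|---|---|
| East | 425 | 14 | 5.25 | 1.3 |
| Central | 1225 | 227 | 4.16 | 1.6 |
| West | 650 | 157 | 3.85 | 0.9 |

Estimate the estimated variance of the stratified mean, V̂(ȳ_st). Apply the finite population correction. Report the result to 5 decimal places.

V̂(ȳ_st) ≈ 0.00690

V̂(ȳ_st) = Σ W_h² (1 − n_h/N_h) s_h²/n_h, with W_h = N_h/N and N = 2300:
  stratum East: (425/2300)²·(1 − 14/425)·1.3²/14 = 0.00398597
  stratum Central: (1225/2300)²·(1 − 227/1225)·1.6²/227 = 0.0026063
  stratum West: (650/2300)²·(1 − 157/650)·0.9²/157 = 0.000312529
V̂(ȳ_st) = 0.0069048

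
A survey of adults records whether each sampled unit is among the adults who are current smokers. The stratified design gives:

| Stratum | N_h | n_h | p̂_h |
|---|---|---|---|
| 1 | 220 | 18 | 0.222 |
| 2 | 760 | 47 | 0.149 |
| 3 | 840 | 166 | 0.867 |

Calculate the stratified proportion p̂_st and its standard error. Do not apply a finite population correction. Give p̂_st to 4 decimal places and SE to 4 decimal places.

N = 1820; stratum weights W_h = N_h/N.
p̂_st = Σ W_h p̂_h = (220·0.222 + 760·0.149 + 840·0.867)/1820 = 0.48921
V̂(p̂_st) = Σ W_h² p̂_h(1−p̂_h)/(n_h−1):
  stratum 1: (220/1820)²·0.222·0.778/17 = 0.000148452
  stratum 2: (760/1820)²·0.149·0.851/46 = 0.000480665
  stratum 3: (840/1820)²·0.867·0.133/165 = 0.000148868
V̂(p̂_st) = 0.000777985; SE = √V̂ = 0.0278924

p̂_st ≈ 0.4892, SE ≈ 0.0279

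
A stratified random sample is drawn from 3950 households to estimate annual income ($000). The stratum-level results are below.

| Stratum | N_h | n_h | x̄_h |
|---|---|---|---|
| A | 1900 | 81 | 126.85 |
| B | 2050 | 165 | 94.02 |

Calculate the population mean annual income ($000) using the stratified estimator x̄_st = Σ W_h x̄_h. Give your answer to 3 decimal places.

x̄_st ≈ 109.812

N = Σ N_h = 3950. Stratum weights W_h = N_h/N.
x̄_st = (1900·126.85 + 2050·94.02) / 3950 = 109.81165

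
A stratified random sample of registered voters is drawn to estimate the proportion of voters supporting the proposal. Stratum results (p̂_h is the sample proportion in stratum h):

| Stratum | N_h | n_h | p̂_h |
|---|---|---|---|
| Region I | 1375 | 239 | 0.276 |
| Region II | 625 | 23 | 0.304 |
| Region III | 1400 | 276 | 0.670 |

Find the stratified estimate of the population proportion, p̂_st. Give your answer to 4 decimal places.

p̂_st ≈ 0.4434

N = 3400; stratum weights W_h = N_h/N.
p̂_st = Σ W_h p̂_h = (1375·0.276 + 625·0.304 + 1400·0.670)/3400 = 0.44338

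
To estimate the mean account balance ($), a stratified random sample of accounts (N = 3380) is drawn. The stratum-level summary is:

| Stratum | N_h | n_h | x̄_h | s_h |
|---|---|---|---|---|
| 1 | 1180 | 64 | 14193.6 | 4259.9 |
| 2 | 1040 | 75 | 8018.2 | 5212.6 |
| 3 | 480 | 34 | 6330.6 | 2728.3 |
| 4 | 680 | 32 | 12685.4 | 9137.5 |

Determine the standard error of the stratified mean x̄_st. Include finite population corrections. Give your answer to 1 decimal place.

SE(x̄_st) ≈ 411.4

V̂(x̄_st) = Σ W_h² (1 − n_h/N_h) s_h²/n_h, with W_h = N_h/N and N = 3380:
  stratum 1: (1180/3380)²·(1 − 64/1180)·4259.9²/64 = 32683.7
  stratum 2: (1040/3380)²·(1 − 75/1040)·5212.6²/75 = 31825.5
  stratum 3: (480/3380)²·(1 − 34/480)·2728.3²/34 = 4102.49
  stratum 4: (680/3380)²·(1 − 32/680)·9137.5²/32 = 100636
V̂(x̄_st) = 169248
SE(x̄_st) = √169248 = 411.398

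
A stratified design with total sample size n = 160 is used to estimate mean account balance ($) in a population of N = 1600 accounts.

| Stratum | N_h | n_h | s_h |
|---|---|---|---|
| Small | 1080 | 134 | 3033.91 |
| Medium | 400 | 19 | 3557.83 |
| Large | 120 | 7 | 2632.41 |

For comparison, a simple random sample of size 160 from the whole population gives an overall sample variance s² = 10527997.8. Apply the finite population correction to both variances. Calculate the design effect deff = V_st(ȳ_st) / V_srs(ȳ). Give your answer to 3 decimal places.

deff ≈ 1.221

V̂(ȳ_st) = Σ W_h² (1 − n_h/N_h) s_h²/n_h, with W_h = N_h/N and N = 1600:
  stratum Small: (1080/1600)²·(1 − 134/1080)·3033.91²/134 = 27414.2
  stratum Medium: (400/1600)²·(1 − 19/400)·3557.83²/19 = 39660.8
  stratum Large: (120/1600)²·(1 − 7/120)·2632.41²/7 = 5243.59
V_st = 72318.6
V_srs = (1 − 160/1600)·10527997.8/160 = 59220
deff = V_st / V_srs = 72318.6/59220 = 1.2212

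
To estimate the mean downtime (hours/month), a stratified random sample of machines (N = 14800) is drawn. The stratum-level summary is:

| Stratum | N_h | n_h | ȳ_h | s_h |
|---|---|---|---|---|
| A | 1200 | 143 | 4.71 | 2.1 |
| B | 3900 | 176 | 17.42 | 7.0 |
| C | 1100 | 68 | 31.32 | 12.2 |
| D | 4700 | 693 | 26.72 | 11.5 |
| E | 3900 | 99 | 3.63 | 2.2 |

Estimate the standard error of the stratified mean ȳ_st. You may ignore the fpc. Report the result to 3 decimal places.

V̂(ȳ_st) = Σ W_h² s_h²/n_h, with W_h = N_h/N and N = 14800:
  stratum A: (1200/14800)²·2.1²/143 = 0.000202741
  stratum B: (3900/14800)²·7.0²/176 = 0.0193326
  stratum C: (1100/14800)²·12.2²/68 = 0.0120913
  stratum D: (4700/14800)²·11.5²/693 = 0.0192457
  stratum E: (3900/14800)²·2.2²/99 = 0.00339481
V̂(ȳ_st) = 0.0542671
SE(ȳ_st) = √0.0542671 = 0.232953

SE(ȳ_st) ≈ 0.233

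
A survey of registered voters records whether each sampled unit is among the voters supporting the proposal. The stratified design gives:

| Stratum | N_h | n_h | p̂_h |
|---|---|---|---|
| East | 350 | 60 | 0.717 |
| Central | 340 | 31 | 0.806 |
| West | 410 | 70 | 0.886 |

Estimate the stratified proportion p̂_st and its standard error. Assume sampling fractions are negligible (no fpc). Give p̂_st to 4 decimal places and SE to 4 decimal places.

N = 1100; stratum weights W_h = N_h/N.
p̂_st = Σ W_h p̂_h = (350·0.717 + 340·0.806 + 410·0.886)/1100 = 0.80750
V̂(p̂_st) = Σ W_h² p̂_h(1−p̂_h)/(n_h−1):
  stratum East: (350/1100)²·0.717·0.283/59 = 0.00034818
  stratum Central: (340/1100)²·0.806·0.194/30 = 0.000497953
  stratum West: (410/1100)²·0.886·0.114/69 = 0.000203363
V̂(p̂_st) = 0.0010495; SE = √V̂ = 0.0323959

p̂_st ≈ 0.8075, SE ≈ 0.0324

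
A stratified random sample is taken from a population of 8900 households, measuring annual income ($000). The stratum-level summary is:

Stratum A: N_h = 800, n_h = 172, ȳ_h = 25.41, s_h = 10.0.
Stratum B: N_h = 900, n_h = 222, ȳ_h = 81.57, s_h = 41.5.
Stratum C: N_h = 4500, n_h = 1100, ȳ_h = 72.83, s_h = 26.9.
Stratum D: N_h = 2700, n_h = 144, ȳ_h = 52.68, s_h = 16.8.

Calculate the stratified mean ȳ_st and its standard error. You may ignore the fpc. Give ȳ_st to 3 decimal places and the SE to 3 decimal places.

ȳ_st ≈ 63.338, SE ≈ 0.658

ȳ_st = Σ W_h ȳ_h = (800·25.41 + 900·81.57 + 4500·72.83 + 2700·52.68)/8900 = 63.33843
V̂(ȳ_st) = Σ W_h² s_h²/n_h, with W_h = N_h/N and N = 8900:
  stratum A: (800/8900)²·10.0²/172 = 0.00469755
  stratum B: (900/8900)²·41.5²/222 = 0.079332
  stratum C: (4500/8900)²·26.9²/1100 = 0.168173
  stratum D: (2700/8900)²·16.8²/144 = 0.180386
V̂(ȳ_st) = 0.432589
SE(ȳ_st) = √0.432589 = 0.657715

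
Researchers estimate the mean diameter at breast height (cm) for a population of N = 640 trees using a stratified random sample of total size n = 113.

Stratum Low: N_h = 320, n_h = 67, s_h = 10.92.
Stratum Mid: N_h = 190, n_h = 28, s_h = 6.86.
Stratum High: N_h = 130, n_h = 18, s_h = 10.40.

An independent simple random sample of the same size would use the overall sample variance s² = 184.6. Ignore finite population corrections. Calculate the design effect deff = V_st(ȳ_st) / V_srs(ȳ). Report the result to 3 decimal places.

deff ≈ 0.515

V̂(ȳ_st) = Σ W_h² s_h²/n_h, with W_h = N_h/N and N = 640:
  stratum Low: (320/640)²·10.92²/67 = 0.444949
  stratum Mid: (190/640)²·6.86²/28 = 0.148128
  stratum High: (130/640)²·10.40²/18 = 0.247925
V_st = 0.841003
V_srs = s²/n = 184.6/113 = 1.63363
deff = V_st / V_srs = 0.841003/1.63363 = 0.5148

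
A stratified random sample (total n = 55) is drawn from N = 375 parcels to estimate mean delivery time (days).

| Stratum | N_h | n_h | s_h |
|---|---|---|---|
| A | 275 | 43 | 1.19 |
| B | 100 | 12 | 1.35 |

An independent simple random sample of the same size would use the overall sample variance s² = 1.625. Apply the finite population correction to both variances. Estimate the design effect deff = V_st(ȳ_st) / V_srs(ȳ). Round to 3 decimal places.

deff ≈ 0.970

V̂(ȳ_st) = Σ W_h² (1 − n_h/N_h) s_h²/n_h, with W_h = N_h/N and N = 375:
  stratum A: (275/375)²·(1 − 43/275)·1.19²/43 = 0.0149411
  stratum B: (100/375)²·(1 − 12/100)·1.35²/12 = 0.009504
V_st = 0.0244451
V_srs = (1 − 55/375)·1.625/55 = 0.0252121
deff = V_st / V_srs = 0.0244451/0.0252121 = 0.9696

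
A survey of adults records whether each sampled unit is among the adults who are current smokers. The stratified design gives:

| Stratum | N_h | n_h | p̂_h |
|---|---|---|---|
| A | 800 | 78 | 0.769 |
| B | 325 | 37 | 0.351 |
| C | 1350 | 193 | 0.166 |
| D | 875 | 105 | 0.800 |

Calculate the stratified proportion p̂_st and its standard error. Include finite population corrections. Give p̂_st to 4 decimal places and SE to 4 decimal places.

N = 3350; stratum weights W_h = N_h/N.
p̂_st = Σ W_h p̂_h = (800·0.769 + 325·0.351 + 1350·0.166 + 875·0.800)/3350 = 0.49354
V̂(p̂_st) = Σ W_h² (1 − n_h/N_h) p̂_h(1−p̂_h)/(n_h−1):
  stratum A: (800/3350)²·(1 − 78/800)·0.769·0.231/77 = 0.000118737
  stratum B: (325/3350)²·(1 − 37/325)·0.351·0.649/36 = 5.27759e-05
  stratum C: (1350/3350)²·(1 − 193/1350)·0.166·0.834/192 = 0.000100358
  stratum D: (875/3350)²·(1 − 105/875)·0.800·0.200/104 = 9.23625e-05
V̂(p̂_st) = 0.000364233; SE = √V̂ = 0.0190849

p̂_st ≈ 0.4935, SE ≈ 0.0191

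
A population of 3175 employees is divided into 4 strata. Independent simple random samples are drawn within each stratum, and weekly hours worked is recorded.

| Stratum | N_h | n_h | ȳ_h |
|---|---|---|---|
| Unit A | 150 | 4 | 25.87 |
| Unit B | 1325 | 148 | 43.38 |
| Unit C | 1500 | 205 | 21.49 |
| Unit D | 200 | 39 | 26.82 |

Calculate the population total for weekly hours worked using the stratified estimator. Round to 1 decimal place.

τ̂_st ≈ 98958.0

τ̂_st = Σ N_h ȳ_h = 150·25.87 + 1325·43.38 + 1500·21.49 + 200·26.82 = 98958.0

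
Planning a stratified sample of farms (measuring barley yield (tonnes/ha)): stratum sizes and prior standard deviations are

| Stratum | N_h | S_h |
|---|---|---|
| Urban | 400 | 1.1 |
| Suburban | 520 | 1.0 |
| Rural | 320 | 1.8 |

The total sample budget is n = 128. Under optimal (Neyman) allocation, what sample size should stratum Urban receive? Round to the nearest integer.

Neyman allocation: n_h = n · N_h S_h / Σ N_i S_i, with n = 128.
  stratum Urban: N_h·S_h = 400·1.1 = 440.00
  stratum Suburban: N_h·S_h = 520·1.0 = 520.00
  stratum Rural: N_h·S_h = 320·1.8 = 576.00
Σ N_h S_h = 1536.00
n for stratum Urban = 128·440.00/1536.00 = 36.667 → 37

37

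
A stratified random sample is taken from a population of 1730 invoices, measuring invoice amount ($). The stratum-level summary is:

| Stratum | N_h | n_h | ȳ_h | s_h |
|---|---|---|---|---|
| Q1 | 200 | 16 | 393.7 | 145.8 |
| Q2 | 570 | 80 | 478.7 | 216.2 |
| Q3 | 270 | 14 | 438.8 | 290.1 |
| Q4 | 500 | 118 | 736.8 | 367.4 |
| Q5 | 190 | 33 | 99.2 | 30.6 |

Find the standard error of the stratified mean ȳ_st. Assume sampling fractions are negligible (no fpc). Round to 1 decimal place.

V̂(ȳ_st) = Σ W_h² s_h²/n_h, with W_h = N_h/N and N = 1730:
  stratum Q1: (200/1730)²·145.8²/16 = 17.7567
  stratum Q2: (570/1730)²·216.2²/80 = 63.4277
  stratum Q3: (270/1730)²·290.1²/14 = 146.421
  stratum Q4: (500/1730)²·367.4²/118 = 95.5529
  stratum Q5: (190/1730)²·30.6²/33 = 0.34225
V̂(ȳ_st) = 323.5
SE(ȳ_st) = √323.5 = 17.9861

SE(ȳ_st) ≈ 18.0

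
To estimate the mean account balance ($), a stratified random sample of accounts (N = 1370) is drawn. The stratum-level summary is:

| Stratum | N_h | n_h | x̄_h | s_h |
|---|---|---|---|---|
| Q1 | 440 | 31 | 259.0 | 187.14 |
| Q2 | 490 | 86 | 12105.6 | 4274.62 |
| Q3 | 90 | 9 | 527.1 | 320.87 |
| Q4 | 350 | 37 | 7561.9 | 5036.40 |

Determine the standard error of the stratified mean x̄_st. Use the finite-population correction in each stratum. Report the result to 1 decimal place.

V̂(x̄_st) = Σ W_h² (1 − n_h/N_h) s_h²/n_h, with W_h = N_h/N and N = 1370:
  stratum Q1: (440/1370)²·(1 − 31/440)·187.14²/31 = 108.319
  stratum Q2: (490/1370)²·(1 − 86/490)·4274.62²/86 = 22409.5
  stratum Q3: (90/1370)²·(1 − 9/90)·320.87²/9 = 44.4326
  stratum Q4: (350/1370)²·(1 − 37/350)·5036.40²/37 = 40013.8
V̂(x̄_st) = 62576.1
SE(x̄_st) = √62576.1 = 250.152

SE(x̄_st) ≈ 250.2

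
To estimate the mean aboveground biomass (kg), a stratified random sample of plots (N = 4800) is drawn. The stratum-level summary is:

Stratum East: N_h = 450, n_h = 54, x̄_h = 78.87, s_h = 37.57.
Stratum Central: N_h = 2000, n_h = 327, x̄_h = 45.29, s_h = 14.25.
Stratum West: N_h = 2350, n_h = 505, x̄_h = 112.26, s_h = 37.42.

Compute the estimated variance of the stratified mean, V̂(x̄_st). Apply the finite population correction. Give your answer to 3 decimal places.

V̂(x̄_st) = Σ W_h² (1 − n_h/N_h) s_h²/n_h, with W_h = N_h/N and N = 4800:
  stratum East: (450/4800)²·(1 − 54/450)·37.57²/54 = 0.202169
  stratum Central: (2000/4800)²·(1 − 327/2000)·14.25²/327 = 0.0901832
  stratum West: (2350/4800)²·(1 − 505/2350)·37.42²/505 = 0.521793
V̂(x̄_st) = 0.814144

V̂(x̄_st) ≈ 0.814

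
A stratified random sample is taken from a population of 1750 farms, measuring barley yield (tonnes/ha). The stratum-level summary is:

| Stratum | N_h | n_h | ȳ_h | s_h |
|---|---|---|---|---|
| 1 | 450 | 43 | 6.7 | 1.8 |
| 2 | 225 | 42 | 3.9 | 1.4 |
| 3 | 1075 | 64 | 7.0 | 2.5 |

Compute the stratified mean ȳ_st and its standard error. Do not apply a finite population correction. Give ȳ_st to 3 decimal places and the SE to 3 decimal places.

ȳ_st ≈ 6.524, SE ≈ 0.206

ȳ_st = Σ W_h ȳ_h = (450·6.7 + 225·3.9 + 1075·7.0)/1750 = 6.52429
V̂(ȳ_st) = Σ W_h² s_h²/n_h, with W_h = N_h/N and N = 1750:
  stratum 1: (450/1750)²·1.8²/43 = 0.00498225
  stratum 2: (225/1750)²·1.4²/42 = 0.000771429
  stratum 3: (1075/1750)²·2.5²/64 = 0.0368503
V̂(ȳ_st) = 0.042604
SE(ȳ_st) = √0.042604 = 0.206407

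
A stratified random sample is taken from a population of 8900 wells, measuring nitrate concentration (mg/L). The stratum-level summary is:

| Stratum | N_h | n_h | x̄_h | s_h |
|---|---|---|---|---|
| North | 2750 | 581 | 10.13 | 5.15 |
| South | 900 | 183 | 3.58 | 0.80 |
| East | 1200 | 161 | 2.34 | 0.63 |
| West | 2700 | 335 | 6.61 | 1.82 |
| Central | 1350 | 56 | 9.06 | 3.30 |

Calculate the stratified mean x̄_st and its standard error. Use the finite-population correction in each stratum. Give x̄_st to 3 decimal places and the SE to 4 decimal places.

x̄_st ≈ 7.187, SE ≈ 0.0927

x̄_st = Σ W_h x̄_h = (2750·10.13 + 900·3.58 + 1200·2.34 + 2700·6.61 + 1350·9.06)/8900 = 7.18713
V̂(x̄_st) = Σ W_h² (1 − n_h/N_h) s_h²/n_h, with W_h = N_h/N and N = 8900:
  stratum North: (2750/8900)²·(1 − 581/2750)·5.15²/581 = 0.00343756
  stratum South: (900/8900)²·(1 − 183/900)·0.80²/183 = 2.84912e-05
  stratum East: (1200/8900)²·(1 − 161/1200)·0.63²/161 = 3.88036e-05
  stratum West: (2700/8900)²·(1 − 335/2700)·1.82²/335 = 0.0007971
  stratum Central: (1350/8900)²·(1 − 56/1350)·3.30²/56 = 0.00428872
V̂(x̄_st) = 0.00859068
SE(x̄_st) = √0.00859068 = 0.0926859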